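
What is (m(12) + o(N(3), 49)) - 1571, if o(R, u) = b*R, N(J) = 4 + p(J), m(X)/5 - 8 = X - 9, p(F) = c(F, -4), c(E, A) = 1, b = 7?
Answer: -1481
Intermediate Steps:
p(F) = 1
m(X) = -5 + 5*X (m(X) = 40 + 5*(X - 9) = 40 + 5*(-9 + X) = 40 + (-45 + 5*X) = -5 + 5*X)
N(J) = 5 (N(J) = 4 + 1 = 5)
o(R, u) = 7*R
(m(12) + o(N(3), 49)) - 1571 = ((-5 + 5*12) + 7*5) - 1571 = ((-5 + 60) + 35) - 1571 = (55 + 35) - 1571 = 90 - 1571 = -1481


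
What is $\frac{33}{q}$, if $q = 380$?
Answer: $\frac{33}{380} \approx 0.086842$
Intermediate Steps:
$\frac{33}{q} = \frac{33}{380}$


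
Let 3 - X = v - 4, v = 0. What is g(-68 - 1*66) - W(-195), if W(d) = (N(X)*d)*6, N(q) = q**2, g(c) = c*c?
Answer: 75286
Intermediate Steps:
X = 7 (X = 3 - (0 - 4) = 3 - 1*(-4) = 3 + 4 = 7)
g(c) = c**2
W(d) = 294*d (W(d) = (7**2*d)*6 = (49*d)*6 = 294*d)
g(-68 - 1*66) - W(-195) = (-68 - 1*66)**2 - 294*(-195) = (-68 - 66)**2 - 1*(-57330) = (-134)**2 + 57330 = 17956 + 57330 = 75286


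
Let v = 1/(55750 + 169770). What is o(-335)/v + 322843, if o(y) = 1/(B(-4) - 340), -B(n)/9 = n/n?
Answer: 112446687/349 ≈ 3.2220e+5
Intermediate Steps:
B(n) = -9 (B(n) = -9*n/n = -9*1 = -9)
o(y) = -1/349 (o(y) = 1/(-9 - 340) = 1/(-349) = -1/349)
v = 1/225520 ≈ 4.4342e-6
o(-335)/v + 322843 = -1/(349*1/225520) + 322843 = -1/349*225520 + 322843 = -225520/349 + 322843 = 112446687/349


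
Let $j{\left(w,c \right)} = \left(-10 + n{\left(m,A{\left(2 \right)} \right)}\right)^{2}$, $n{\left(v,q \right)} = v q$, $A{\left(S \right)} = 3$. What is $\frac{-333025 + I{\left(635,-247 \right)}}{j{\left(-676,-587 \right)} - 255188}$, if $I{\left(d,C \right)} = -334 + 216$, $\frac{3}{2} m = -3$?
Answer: $\frac{333143}{254932} \approx 1.3068$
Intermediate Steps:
$m = -2$ ($m = \frac{2}{3} \left(-3\right) = -2$)
$n{\left(v,q \right)} = q v$
$j{\left(w,c \right)} = 256$ ($j{\left(w,c \right)} = \left(-10 + 3 \left(-2\right)\right)^{2} = \left(-10 - 6\right)^{2} = \left(-16\right)^{2} = 256$)
$I{\left(d,C \right)} = -118$
$\frac{-333025 + I{\left(635,-247 \right)}}{j{\left(-676,-587 \right)} - 255188} = \frac{-333025 - 118}{256 - 255188} = - \frac{333143}{-254932} = \left(-333143\right) \left(- \frac{1}{254932}\right) = \frac{333143}{254932}$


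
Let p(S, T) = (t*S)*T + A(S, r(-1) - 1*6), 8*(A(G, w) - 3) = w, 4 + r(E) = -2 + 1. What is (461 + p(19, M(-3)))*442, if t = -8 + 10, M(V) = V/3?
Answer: 750737/4 ≈ 1.8768e+5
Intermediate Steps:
r(E) = -5 (r(E) = -4 + (-2 + 1) = -4 - 1 = -5)
M(V) = V/3 (M(V) = V*(⅓) = V/3)
A(G, w) = 3 + w/8
t = 2
p(S, T) = 13/8 + 2*S*T (p(S, T) = (2*S)*T + (3 + (-5 - 1*6)/8) = 2*S*T + (3 + (-5 - 6)/8) = 2*S*T + (3 + (⅛)*(-11)) = 2*S*T + (3 - 11/8) = 2*S*T + 13/8 = 13/8 + 2*S*T)
(461 + p(19, M(-3)))*442 = (461 + (13/8 + 2*19*((⅓)*(-3))))*442 = (461 + (13/8 + 2*19*(-1)))*442 = (461 + (13/8 - 38))*442 = (461 - 291/8)*442 = (3397/8)*442 = 750737/4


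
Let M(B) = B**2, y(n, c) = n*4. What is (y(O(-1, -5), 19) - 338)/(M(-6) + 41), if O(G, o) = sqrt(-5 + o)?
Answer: -338/77 + 4*I*sqrt(10)/77 ≈ -4.3896 + 0.16427*I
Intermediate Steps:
y(n, c) = 4*n
(y(O(-1, -5), 19) - 338)/(M(-6) + 41) = (4*sqrt(-5 - 5) - 338)/((-6)**2 + 41) = (4*sqrt(-10) - 338)/(36 + 41) = (4*(I*sqrt(10)) - 338)/77 = (4*I*sqrt(10) - 338)*(1/77) = (-338 + 4*I*sqrt(10))*(1/77) = -338/77 + 4*I*sqrt(10)/77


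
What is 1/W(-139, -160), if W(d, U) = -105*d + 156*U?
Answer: -1/10365 ≈ -9.6478e-5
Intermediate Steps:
1/W(-139, -160) = 1/(-105*(-139) + 156*(-160)) = 1/(14595 - 24960) = 1/(-10365) = -1/10365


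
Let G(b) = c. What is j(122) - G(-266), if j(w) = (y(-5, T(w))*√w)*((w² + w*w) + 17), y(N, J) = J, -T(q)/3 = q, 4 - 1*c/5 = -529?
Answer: -2665 - 10901310*√122 ≈ -1.2041e+8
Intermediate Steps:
c = 2665 (c = 20 - 5*(-529) = 20 + 2645 = 2665)
T(q) = -3*q
G(b) = 2665
j(w) = -3*w^(3/2)*(17 + 2*w²) (j(w) = ((-3*w)*√w)*((w² + w*w) + 17) = (-3*w^(3/2))*((w² + w²) + 17) = (-3*w^(3/2))*(2*w² + 17) = (-3*w^(3/2))*(17 + 2*w²) = -3*w^(3/2)*(17 + 2*w²))
j(122) - G(-266) = 122^(3/2)*(-51 - 6*122²) - 1*2665 = (122*√122)*(-51 - 6*14884) - 2665 = (122*√122)*(-51 - 89304) - 2665 = (122*√122)*(-89355) - 2665 = -10901310*√122 - 2665 = -2665 - 10901310*√122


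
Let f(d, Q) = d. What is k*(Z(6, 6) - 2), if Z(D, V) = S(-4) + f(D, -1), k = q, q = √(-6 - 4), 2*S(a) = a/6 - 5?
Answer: 7*I*√10/6 ≈ 3.6893*I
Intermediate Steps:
S(a) = -5/2 + a/12 (S(a) = (a/6 - 5)/2 = (-5 + a/6)/2 = -5/2 + a/12)
q = I*√10 (q = √(-10) = I*√10 ≈ 3.1623*I)
k = I*√10 ≈ 3.1623*I
Z(D, V) = -17/6 + D (Z(D, V) = (-5/2 + (1/12)*(-4)) + D = (-5/2 - ⅓) + D = -17/6 + D)
k*(Z(6, 6) - 2) = (I*√10)*((-17/6 + 6) - 2) = (I*√10)*(19/6 - 2) = (I*√10)*(7/6) = 7*I*√10/6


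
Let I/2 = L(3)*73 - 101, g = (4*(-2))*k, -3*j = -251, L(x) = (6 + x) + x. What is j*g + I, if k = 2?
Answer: 634/3 ≈ 211.33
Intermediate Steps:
L(x) = 6 + 2*x
j = 251/3 (j = -⅓*(-251) = 251/3 ≈ 83.667)
g = -16 (g = (4*(-2))*2 = -8*2 = -16)
I = 1550 (I = 2*((6 + 2*3)*73 - 101) = 2*((6 + 6)*73 - 101) = 2*(12*73 - 101) = 2*(876 - 101) = 2*775 = 1550)
j*g + I = (251/3)*(-16) + 1550 = -4016/3 + 1550 = 634/3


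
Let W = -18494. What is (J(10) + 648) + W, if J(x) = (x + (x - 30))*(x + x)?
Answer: -18046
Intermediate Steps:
J(x) = 2*x*(-30 + 2*x) (J(x) = (x + (-30 + x))*(2*x) = (-30 + 2*x)*(2*x) = 2*x*(-30 + 2*x))
(J(10) + 648) + W = (4*10*(-15 + 10) + 648) - 18494 = (4*10*(-5) + 648) - 18494 = (-200 + 648) - 18494 = 448 - 18494 = -18046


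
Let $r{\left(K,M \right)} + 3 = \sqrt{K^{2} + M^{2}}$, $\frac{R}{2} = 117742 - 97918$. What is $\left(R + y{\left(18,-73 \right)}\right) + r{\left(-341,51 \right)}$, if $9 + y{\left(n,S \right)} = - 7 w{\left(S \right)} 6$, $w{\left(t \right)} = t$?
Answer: $42702 + \sqrt{118882} \approx 43047.0$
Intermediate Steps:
$y{\left(n,S \right)} = -9 - 42 S$ ($y{\left(n,S \right)} = -9 + - 7 S 6 = -9 - 42 S$)
$R = 39648$ ($R = 2 \left(117742 - 97918\right) = 2 \cdot 19824 = 39648$)
$r{\left(K,M \right)} = -3 + \sqrt{K^{2} + M^{2}}$
$\left(R + y{\left(18,-73 \right)}\right) + r{\left(-341,51 \right)} = \left(39648 - -3057\right) - \left(3 - \sqrt{\left(-341\right)^{2} + 51^{2}}\right) = \left(39648 + \left(-9 + 3066\right)\right) - \left(3 - \sqrt{116281 + 2601}\right) = \left(39648 + 3057\right) - \left(3 - \sqrt{118882}\right) = 42705 - \left(3 - \sqrt{118882}\right) = 42702 + \sqrt{118882}$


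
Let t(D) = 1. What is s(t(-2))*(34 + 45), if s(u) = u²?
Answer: 79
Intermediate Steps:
s(t(-2))*(34 + 45) = 1²*(34 + 45) = 1*79 = 79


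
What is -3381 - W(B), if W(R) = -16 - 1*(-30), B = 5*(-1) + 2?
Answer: -3395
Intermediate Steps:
B = -3 (B = -5 + 2 = -3)
W(R) = 14 (W(R) = -16 + 30 = 14)
-3381 - W(B) = -3381 - 1*14 = -3381 - 14 = -3395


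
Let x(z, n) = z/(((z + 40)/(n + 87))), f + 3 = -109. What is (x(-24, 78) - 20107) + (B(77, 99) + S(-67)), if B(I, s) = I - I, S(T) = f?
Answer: -40933/2 ≈ -20467.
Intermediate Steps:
f = -112 (f = -3 - 109 = -112)
x(z, n) = z*(87 + n)/(40 + z) (x(z, n) = z/(((40 + z)/(87 + n))) = z*((87 + n)/(40 + z)) = z*(87 + n)/(40 + z))
S(T) = -112
B(I, s) = 0
(x(-24, 78) - 20107) + (B(77, 99) + S(-67)) = (-24*(87 + 78)/(40 - 24) - 20107) + (0 - 112) = (-24*165/16 - 20107) - 112 = (-24*1/16*165 - 20107) - 112 = (-495/2 - 20107) - 112 = -40709/2 - 112 = -40933/2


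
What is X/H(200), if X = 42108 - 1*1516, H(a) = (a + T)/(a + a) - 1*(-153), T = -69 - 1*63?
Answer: 4059200/15317 ≈ 265.01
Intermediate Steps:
T = -132 (T = -69 - 63 = -132)
H(a) = 153 + (-132 + a)/(2*a) (H(a) = (a - 132)/(a + a) - 1*(-153) = (-132 + a)/((2*a)) + 153 = (-132 + a)*(1/(2*a)) + 153 = (-132 + a)/(2*a) + 153 = 153 + (-132 + a)/(2*a))
X = 40592 (X = 42108 - 1516 = 40592)
X/H(200) = 40592/(307/2 - 66/200) = 40592/(307/2 - 66*1/200) = 40592/(307/2 - 33/100) = 40592/(15317/100) = 40592*(100/15317) = 4059200/15317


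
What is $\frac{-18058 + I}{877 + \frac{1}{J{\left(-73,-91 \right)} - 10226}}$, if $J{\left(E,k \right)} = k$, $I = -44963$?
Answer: $- \frac{650187657}{9048008} \approx -71.86$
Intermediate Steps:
$\frac{-18058 + I}{877 + \frac{1}{J{\left(-73,-91 \right)} - 10226}} = \frac{-18058 - 44963}{877 + \frac{1}{-91 - 10226}} = - \frac{63021}{877 + \frac{1}{-10317}} = - \frac{63021}{877 - \frac{1}{10317}} = - \frac{63021}{\frac{9048008}{10317}} = \left(-63021\right) \frac{10317}{9048008} = - \frac{650187657}{9048008}$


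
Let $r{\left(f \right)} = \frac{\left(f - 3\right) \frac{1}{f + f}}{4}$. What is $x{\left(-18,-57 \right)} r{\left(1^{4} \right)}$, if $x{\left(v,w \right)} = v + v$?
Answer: $9$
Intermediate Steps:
$r{\left(f \right)} = \frac{-3 + f}{8 f}$ ($r{\left(f \right)} = \frac{-3 + f}{2 f} \frac{1}{4} = \frac{-3 + f}{8 f}$)
$x{\left(v,w \right)} = 2 v$
$x{\left(-18,-57 \right)} r{\left(1^{4} \right)} = 2 \left(-18\right) \frac{-3 + 1^{4}}{8 \cdot 1^{4}} = - 36 \frac{-3 + 1}{8 \cdot 1} = - 36 \cdot \frac{1}{8} \cdot 1 \left(-2\right) = \left(-36\right) \left(- \frac{1}{4}\right) = 9$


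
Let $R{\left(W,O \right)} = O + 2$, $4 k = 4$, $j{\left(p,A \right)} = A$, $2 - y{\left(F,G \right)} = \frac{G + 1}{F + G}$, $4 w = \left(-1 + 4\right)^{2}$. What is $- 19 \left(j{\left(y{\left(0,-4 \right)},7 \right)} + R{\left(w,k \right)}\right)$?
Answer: $-190$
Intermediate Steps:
$w = \frac{9}{4}$ ($w = \frac{\left(-1 + 4\right)^{2}}{4} = \frac{3^{2}}{4} = \frac{1}{4} \cdot 9 = \frac{9}{4} \approx 2.25$)
$y{\left(F,G \right)} = 2 - \frac{1 + G}{F + G}$ ($y{\left(F,G \right)} = 2 - \frac{G + 1}{F + G} = 2 - \frac{1 + G}{F + G}$)
$k = 1$ ($k = \frac{1}{4} \cdot 4 = 1$)
$R{\left(W,O \right)} = 2 + O$
$- 19 \left(j{\left(y{\left(0,-4 \right)},7 \right)} + R{\left(w,k \right)}\right) = - 19 \left(7 + \left(2 + 1\right)\right) = - 19 \left(7 + 3\right) = \left(-19\right) 10 = -190$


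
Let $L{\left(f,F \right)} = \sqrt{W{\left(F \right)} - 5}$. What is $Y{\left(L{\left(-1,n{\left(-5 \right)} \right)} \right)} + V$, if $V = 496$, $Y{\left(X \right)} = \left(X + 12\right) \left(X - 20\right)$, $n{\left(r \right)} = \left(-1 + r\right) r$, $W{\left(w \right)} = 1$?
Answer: $252 - 16 i \approx 252.0 - 16.0 i$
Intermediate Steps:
$n{\left(r \right)} = r \left(-1 + r\right)$
$L{\left(f,F \right)} = 2 i$ ($L{\left(f,F \right)} = \sqrt{1 - 5} = \sqrt{-4} = 2 i$)
$Y{\left(X \right)} = \left(-20 + X\right) \left(12 + X\right)$ ($Y{\left(X \right)} = \left(12 + X\right) \left(-20 + X\right) = \left(-20 + X\right) \left(12 + X\right)$)
$Y{\left(L{\left(-1,n{\left(-5 \right)} \right)} \right)} + V = \left(-240 + \left(2 i\right)^{2} - 8 \cdot 2 i\right) + 496 = \left(-240 - 4 - 16 i\right) + 496 = \left(-244 - 16 i\right) + 496 = 252 - 16 i$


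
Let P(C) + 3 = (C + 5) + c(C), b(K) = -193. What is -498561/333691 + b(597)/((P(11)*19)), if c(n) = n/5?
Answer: -1041933899/481849804 ≈ -2.1624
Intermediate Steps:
c(n) = n/5 (c(n) = n*(⅕) = n/5)
P(C) = 2 + 6*C/5 (P(C) = -3 + ((C + 5) + C/5) = -3 + ((5 + C) + C/5) = -3 + (5 + 6*C/5) = 2 + 6*C/5)
-498561/333691 + b(597)/((P(11)*19)) = -498561/333691 - 193*1/(19*(2 + (6/5)*11)) = -498561*1/333691 - 193*1/(19*(2 + 66/5)) = -498561/333691 - 193/((76/5)*19) = -498561/333691 - 193/1444/5 = -498561/333691 - 193*5/1444 = -498561/333691 - 965/1444 = -1041933899/481849804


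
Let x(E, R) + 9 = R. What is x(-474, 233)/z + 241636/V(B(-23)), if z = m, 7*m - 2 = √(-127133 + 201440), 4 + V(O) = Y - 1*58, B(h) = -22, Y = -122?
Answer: -4488714183/3417938 + 1568*√74307/74303 ≈ -1307.5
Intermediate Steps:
V(O) = -184 (V(O) = -4 + (-122 - 1*58) = -4 + (-122 - 58) = -4 - 180 = -184)
m = 2/7 + √74307/7 (m = 2/7 + √(-127133 + 201440)/7 = 2/7 + √74307/7 ≈ 39.228)
x(E, R) = -9 + R
z = 2/7 + √74307/7 ≈ 39.228
x(-474, 233)/z + 241636/V(B(-23)) = (-9 + 233)/(2/7 + √74307/7) + 241636/(-184) = 224/(2/7 + √74307/7) + 241636*(-1/184) = 224/(2/7 + √74307/7) - 60409/46 = -60409/46 + 224/(2/7 + √74307/7)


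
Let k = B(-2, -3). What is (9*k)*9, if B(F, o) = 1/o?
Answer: -27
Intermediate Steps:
B(F, o) = 1/o
k = -⅓ (k = 1/(-3) = -⅓ ≈ -0.33333)
(9*k)*9 = (9*(-⅓))*9 = -3*9 = -27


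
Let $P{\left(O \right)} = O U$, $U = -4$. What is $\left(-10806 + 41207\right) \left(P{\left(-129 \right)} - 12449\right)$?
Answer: $-362775133$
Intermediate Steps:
$P{\left(O \right)} = - 4 O$ ($P{\left(O \right)} = O \left(-4\right) = - 4 O$)
$\left(-10806 + 41207\right) \left(P{\left(-129 \right)} - 12449\right) = \left(-10806 + 41207\right) \left(\left(-4\right) \left(-129\right) - 12449\right) = 30401 \left(516 - 12449\right) = 30401 \left(-11933\right) = -362775133$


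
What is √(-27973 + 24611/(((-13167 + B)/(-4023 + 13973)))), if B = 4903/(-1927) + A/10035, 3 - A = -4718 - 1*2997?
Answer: 4*I*√47184664228070316248128867/127325233667 ≈ 215.8*I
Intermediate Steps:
A = 7718 (A = 3 - (-4718 - 1*2997) = 3 - (-4718 - 2997) = 3 - 1*(-7715) = 3 + 7715 = 7718)
B = -34329019/19337445 (B = 4903/(-1927) + 7718/10035 = 4903*(-1/1927) + 7718*(1/10035) = -4903/1927 + 7718/10035 = -34329019/19337445 ≈ -1.7753)
√(-27973 + 24611/(((-13167 + B)/(-4023 + 13973)))) = √(-27973 + 24611/(((-13167 - 34329019/19337445)/(-4023 + 13973)))) = √(-27973 + 24611/((-254650467334/19337445/9950))) = √(-27973 + 24611/((-254650467334/19337445*1/9950))) = √(-27973 + 24611/(-127325233667/96203788875)) = √(-27973 + 24611*(-96203788875/127325233667)) = √(-27973 - 2367671448002625/127325233667) = √(-5929340209369616/127325233667) = 4*I*√47184664228070316248128867/127325233667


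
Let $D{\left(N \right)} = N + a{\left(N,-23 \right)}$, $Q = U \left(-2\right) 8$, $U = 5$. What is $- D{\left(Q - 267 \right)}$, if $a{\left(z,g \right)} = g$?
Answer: $370$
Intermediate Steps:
$Q = -80$ ($Q = 5 \left(-2\right) 8 = \left(-10\right) 8 = -80$)
$D{\left(N \right)} = -23 + N$ ($D{\left(N \right)} = N - 23 = -23 + N$)
$- D{\left(Q - 267 \right)} = - (-23 - 347) = \left(-1\right) \left(-370\right) = 370$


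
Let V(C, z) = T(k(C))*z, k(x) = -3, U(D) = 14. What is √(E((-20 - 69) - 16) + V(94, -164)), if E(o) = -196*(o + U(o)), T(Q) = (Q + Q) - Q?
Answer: 2*√4582 ≈ 135.38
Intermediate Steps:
T(Q) = Q (T(Q) = 2*Q - Q = Q)
E(o) = -2744 - 196*o (E(o) = -196*(o + 14) = -196*(14 + o) = -2744 - 196*o)
V(C, z) = -3*z
√(E((-20 - 69) - 16) + V(94, -164)) = √((-2744 - 196*((-20 - 69) - 16)) - 3*(-164)) = √((-2744 - 196*(-89 - 16)) + 492) = √((-2744 - 196*(-105)) + 492) = √((-2744 + 20580) + 492) = √(17836 + 492) = √18328 = 2*√4582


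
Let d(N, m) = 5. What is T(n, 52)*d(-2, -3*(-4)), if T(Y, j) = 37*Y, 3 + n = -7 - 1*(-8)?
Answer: -370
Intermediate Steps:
n = -2 (n = -3 + (-7 - 1*(-8)) = -3 + (-7 + 8) = -3 + 1 = -2)
T(n, 52)*d(-2, -3*(-4)) = (37*(-2))*5 = -74*5 = -370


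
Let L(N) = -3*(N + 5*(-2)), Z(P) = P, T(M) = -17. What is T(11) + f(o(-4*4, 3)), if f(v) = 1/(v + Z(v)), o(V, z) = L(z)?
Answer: -713/42 ≈ -16.976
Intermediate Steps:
L(N) = 30 - 3*N (L(N) = -3*(N - 10) = -3*(-10 + N) = 30 - 3*N)
o(V, z) = 30 - 3*z
f(v) = 1/(2*v) (f(v) = 1/(v + v) = 1/(2*v))
T(11) + f(o(-4*4, 3)) = -17 + 1/(2*(30 - 3*3)) = -17 + 1/(2*(30 - 9)) = -17 + (½)/21 = -17 + (½)*(1/21) = -17 + 1/42 = -713/42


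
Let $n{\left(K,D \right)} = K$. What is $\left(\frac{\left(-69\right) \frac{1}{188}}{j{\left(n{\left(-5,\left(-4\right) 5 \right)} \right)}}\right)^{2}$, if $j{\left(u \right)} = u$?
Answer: $\frac{4761}{883600} \approx 0.0053882$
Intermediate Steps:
$\left(\frac{\left(-69\right) \frac{1}{188}}{j{\left(n{\left(-5,\left(-4\right) 5 \right)} \right)}}\right)^{2} = \left(\frac{\left(-69\right) \frac{1}{188}}{-5}\right)^{2} = \left(\left(-69\right) \frac{1}{188} \left(- \frac{1}{5}\right)\right)^{2} = \left(\left(- \frac{69}{188}\right) \left(- \frac{1}{5}\right)\right)^{2} = \left(\frac{69}{940}\right)^{2} = \frac{4761}{883600}$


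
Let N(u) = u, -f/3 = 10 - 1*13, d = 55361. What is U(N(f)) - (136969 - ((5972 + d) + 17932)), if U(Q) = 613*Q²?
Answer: -8051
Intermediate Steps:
f = 9 (f = -3*(10 - 1*13) = -3*(10 - 13) = -3*(-3) = 9)
U(N(f)) - (136969 - ((5972 + d) + 17932)) = 613*9² - (136969 - ((5972 + 55361) + 17932)) = 613*81 - (136969 - (61333 + 17932)) = 49653 - (136969 - 1*79265) = 49653 - (136969 - 79265) = 49653 - 1*57704 = 49653 - 57704 = -8051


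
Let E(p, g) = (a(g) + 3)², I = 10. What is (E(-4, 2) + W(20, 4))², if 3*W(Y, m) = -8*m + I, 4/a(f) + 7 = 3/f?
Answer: 619369/131769 ≈ 4.7004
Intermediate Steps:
a(f) = 4/(-7 + 3/f)
E(p, g) = (3 - 4*g/(-3 + 7*g))² (E(p, g) = (-4*g/(-3 + 7*g) + 3)² = (3 - 4*g/(-3 + 7*g))²)
W(Y, m) = 10/3 - 8*m/3 (W(Y, m) = (-8*m + 10)/3 = (10 - 8*m)/3 = 10/3 - 8*m/3)
(E(-4, 2) + W(20, 4))² = ((9 - 17*2)²/(-3 + 7*2)² + (10/3 - 8/3*4))² = ((9 - 34)²/(-3 + 14)² + (10/3 - 32/3))² = ((-25)²/11² - 22/3)² = ((1/121)*625 - 22/3)² = (625/121 - 22/3)² = (-787/363)² = 619369/131769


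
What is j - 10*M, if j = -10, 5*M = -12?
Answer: 14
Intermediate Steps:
M = -12/5 (M = (⅕)*(-12) = -12/5 ≈ -2.4000)
j - 10*M = -10 - 10*(-12/5) = -10 + 24 = 14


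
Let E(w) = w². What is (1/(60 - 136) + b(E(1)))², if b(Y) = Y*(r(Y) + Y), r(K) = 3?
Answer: 91809/5776 ≈ 15.895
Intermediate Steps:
b(Y) = Y*(3 + Y)
(1/(60 - 136) + b(E(1)))² = (1/(60 - 136) + 1²*(3 + 1²))² = (1/(-76) + 1*(3 + 1))² = (-1/76 + 1*4)² = (-1/76 + 4)² = (303/76)² = 91809/5776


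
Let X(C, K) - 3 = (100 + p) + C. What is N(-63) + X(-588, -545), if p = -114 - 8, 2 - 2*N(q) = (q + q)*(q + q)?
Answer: -8544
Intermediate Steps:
N(q) = 1 - 2*q**2 (N(q) = 1 - (q + q)*(q + q)/2 = 1 - 2*q*2*q/2 = 1 - 2*q**2)
p = -122
X(C, K) = -19 + C (X(C, K) = 3 + ((100 - 122) + C) = 3 + (-22 + C) = -19 + C)
N(-63) + X(-588, -545) = (1 - 2*(-63)**2) + (-19 - 588) = (1 - 2*3969) - 607 = (1 - 7938) - 607 = -7937 - 607 = -8544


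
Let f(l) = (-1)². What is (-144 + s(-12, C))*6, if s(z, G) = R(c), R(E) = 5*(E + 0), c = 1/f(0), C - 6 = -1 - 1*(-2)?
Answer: -834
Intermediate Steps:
C = 7 (C = 6 + (-1 - 1*(-2)) = 6 + (-1 + 2) = 6 + 1 = 7)
f(l) = 1
c = 1 (c = 1/1 = 1)
R(E) = 5*E
s(z, G) = 5 (s(z, G) = 5*1 = 5)
(-144 + s(-12, C))*6 = (-144 + 5)*6 = -139*6 = -834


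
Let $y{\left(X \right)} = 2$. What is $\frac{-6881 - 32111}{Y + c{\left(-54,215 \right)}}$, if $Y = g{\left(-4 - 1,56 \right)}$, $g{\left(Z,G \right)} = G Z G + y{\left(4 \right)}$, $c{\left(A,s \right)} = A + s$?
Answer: $\frac{38992}{15517} \approx 2.5129$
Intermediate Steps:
$g{\left(Z,G \right)} = 2 + Z G^{2}$ ($g{\left(Z,G \right)} = G Z G + 2 = Z G^{2} + 2 = 2 + Z G^{2}$)
$Y = -15678$ ($Y = 2 + \left(-4 - 1\right) 56^{2} = 2 - 15680 = -15678$)
$\frac{-6881 - 32111}{Y + c{\left(-54,215 \right)}} = \frac{-6881 - 32111}{-15678 + \left(-54 + 215\right)} = - \frac{38992}{-15678 + 161} = - \frac{38992}{-15517} = \left(-38992\right) \left(- \frac{1}{15517}\right) = \frac{38992}{15517}$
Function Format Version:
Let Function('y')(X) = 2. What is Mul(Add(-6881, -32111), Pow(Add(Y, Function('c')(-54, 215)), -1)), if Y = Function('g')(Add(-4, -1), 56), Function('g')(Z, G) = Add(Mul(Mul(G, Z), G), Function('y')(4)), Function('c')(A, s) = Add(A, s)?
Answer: Rational(38992, 15517) ≈ 2.5129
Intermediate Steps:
Function('g')(Z, G) = Add(2, Mul(Z, Pow(G, 2))) (Function('g')(Z, G) = Add(Mul(Mul(G, Z), G), 2) = Add(Mul(Z, Pow(G, 2)), 2) = Add(2, Mul(Z, Pow(G, 2))))
Y = -15678 (Y = Add(2, Mul(Add(-4, -1), Pow(56, 2))) = Add(2, Mul(-5, 3136)) = Add(2, -15680) = -15678)
Mul(Add(-6881, -32111), Pow(Add(Y, Function('c')(-54, 215)), -1)) = Mul(Add(-6881, -32111), Pow(Add(-15678, Add(-54, 215)), -1)) = Mul(-38992, Pow(Add(-15678, 161), -1)) = Mul(-38992, Pow(-15517, -1)) = Mul(-38992, Rational(-1, 15517)) = Rational(38992, 15517)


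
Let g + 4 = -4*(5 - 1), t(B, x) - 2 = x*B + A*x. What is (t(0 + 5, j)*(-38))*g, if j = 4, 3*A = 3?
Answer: 19760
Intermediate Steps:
A = 1 (A = (1/3)*3 = 1)
t(B, x) = 2 + x + B*x (t(B, x) = 2 + (x*B + 1*x) = 2 + (B*x + x) = 2 + (x + B*x) = 2 + x + B*x)
g = -20 (g = -4 - 4*(5 - 1) = -4 - 4*4 = -4 - 16 = -20)
(t(0 + 5, j)*(-38))*g = ((2 + 4 + (0 + 5)*4)*(-38))*(-20) = ((2 + 4 + 5*4)*(-38))*(-20) = ((2 + 4 + 20)*(-38))*(-20) = (26*(-38))*(-20) = -988*(-20) = 19760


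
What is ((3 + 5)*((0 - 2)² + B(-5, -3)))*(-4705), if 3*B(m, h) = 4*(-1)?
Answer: -301120/3 ≈ -1.0037e+5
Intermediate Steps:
B(m, h) = -4/3 (B(m, h) = (4*(-1))/3 = (⅓)*(-4) = -4/3)
((3 + 5)*((0 - 2)² + B(-5, -3)))*(-4705) = ((3 + 5)*((0 - 2)² - 4/3))*(-4705) = (8*((-2)² - 4/3))*(-4705) = (8*(4 - 4/3))*(-4705) = (8*(8/3))*(-4705) = (64/3)*(-4705) = -301120/3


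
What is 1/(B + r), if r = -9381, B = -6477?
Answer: -1/15858 ≈ -6.3060e-5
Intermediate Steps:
1/(B + r) = 1/(-6477 - 9381) = 1/(-15858) = -1/15858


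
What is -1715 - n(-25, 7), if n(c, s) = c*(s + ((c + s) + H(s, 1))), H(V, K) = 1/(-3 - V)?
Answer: -3985/2 ≈ -1992.5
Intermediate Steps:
n(c, s) = c*(c - 1/(3 + s) + 2*s) (n(c, s) = c*(s + ((c + s) - 1/(3 + s))) = c*(s + (c + s - 1/(3 + s))) = c*(c - 1/(3 + s) + 2*s))
-1715 - n(-25, 7) = -1715 - (-25)*(-1 + (3 + 7)*(-25 + 2*7))/(3 + 7) = -1715 - (-25)*(-1 + 10*(-25 + 14))/10 = -1715 - (-25)*(-1 + 10*(-11))/10 = -1715 - (-25)*(-1 - 110)/10 = -1715 - (-25)*(-111)/10 = -1715 - 1*555/2 = -1715 - 555/2 = -3985/2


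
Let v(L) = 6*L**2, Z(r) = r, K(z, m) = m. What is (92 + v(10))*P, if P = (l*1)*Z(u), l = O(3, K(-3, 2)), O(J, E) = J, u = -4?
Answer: -8304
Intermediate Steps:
l = 3
P = -12 (P = (3*1)*(-4) = 3*(-4) = -12)
(92 + v(10))*P = (92 + 6*10**2)*(-12) = (92 + 6*100)*(-12) = (92 + 600)*(-12) = 692*(-12) = -8304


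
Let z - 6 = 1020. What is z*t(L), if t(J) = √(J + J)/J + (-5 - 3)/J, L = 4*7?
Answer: -2052/7 + 513*√14/7 ≈ -18.933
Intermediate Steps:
z = 1026 (z = 6 + 1020 = 1026)
L = 28
t(J) = -8/J + √2/√J (t(J) = √(2*J)/J - 8/J = (√2*√J)/J - 8/J = √2/√J - 8/J = -8/J + √2/√J)
z*t(L) = 1026*(-8/28 + √2/√28) = 1026*(-8*1/28 + √2*(√7/14)) = 1026*(-2/7 + √14/14) = -2052/7 + 513*√14/7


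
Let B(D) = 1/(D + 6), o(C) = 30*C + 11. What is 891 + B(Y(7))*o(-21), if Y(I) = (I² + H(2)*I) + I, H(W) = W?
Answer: 67097/76 ≈ 882.86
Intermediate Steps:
o(C) = 11 + 30*C
Y(I) = I² + 3*I (Y(I) = (I² + 2*I) + I = I² + 3*I)
B(D) = 1/(6 + D)
891 + B(Y(7))*o(-21) = 891 + (11 + 30*(-21))/(6 + 7*(3 + 7)) = 891 + (11 - 630)/(6 + 7*10) = 891 - 619/(6 + 70) = 891 - 619/76 = 67097/76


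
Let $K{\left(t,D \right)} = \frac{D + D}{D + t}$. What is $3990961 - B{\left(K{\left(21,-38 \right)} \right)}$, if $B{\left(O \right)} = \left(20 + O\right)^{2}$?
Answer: $\frac{1153214673}{289} \approx 3.9904 \cdot 10^{6}$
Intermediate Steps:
$K{\left(t,D \right)} = \frac{2 D}{D + t}$
$3990961 - B{\left(K{\left(21,-38 \right)} \right)} = 3990961 - \left(20 + 2 \left(-38\right) \frac{1}{-38 + 21}\right)^{2} = 3990961 - \left(20 + 2 \left(-38\right) \frac{1}{-17}\right)^{2} = 3990961 - \left(20 + 2 \left(-38\right) \left(- \frac{1}{17}\right)\right)^{2} = 3990961 - \left(20 + \frac{76}{17}\right)^{2} = 3990961 - \left(\frac{416}{17}\right)^{2} = 3990961 - \frac{173056}{289} = \frac{1153214673}{289}$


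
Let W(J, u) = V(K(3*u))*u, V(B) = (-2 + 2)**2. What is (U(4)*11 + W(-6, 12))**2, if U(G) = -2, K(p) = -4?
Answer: 484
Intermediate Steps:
V(B) = 0 (V(B) = 0**2 = 0)
W(J, u) = 0 (W(J, u) = 0*u = 0)
(U(4)*11 + W(-6, 12))**2 = (-2*11 + 0)**2 = (-22 + 0)**2 = (-22)**2 = 484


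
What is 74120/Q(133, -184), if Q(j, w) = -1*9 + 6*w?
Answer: -74120/1113 ≈ -66.595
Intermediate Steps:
Q(j, w) = -9 + 6*w
74120/Q(133, -184) = 74120/(-9 + 6*(-184)) = 74120/(-9 - 1104) = 74120/(-1113) = 74120*(-1/1113) = -74120/1113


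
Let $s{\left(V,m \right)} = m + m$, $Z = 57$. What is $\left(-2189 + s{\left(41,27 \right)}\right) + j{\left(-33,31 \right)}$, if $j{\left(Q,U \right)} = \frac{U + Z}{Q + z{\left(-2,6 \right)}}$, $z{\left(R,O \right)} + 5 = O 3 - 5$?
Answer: $- \frac{53463}{25} \approx -2138.5$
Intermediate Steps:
$s{\left(V,m \right)} = 2 m$
$z{\left(R,O \right)} = -10 + 3 O$ ($z{\left(R,O \right)} = -5 + \left(O 3 - 5\right) = -5 + \left(3 O - 5\right) = -5 + \left(-5 + 3 O\right) = -10 + 3 O$)
$j{\left(Q,U \right)} = \frac{57 + U}{8 + Q}$ ($j{\left(Q,U \right)} = \frac{U + 57}{Q + \left(-10 + 3 \cdot 6\right)} = \frac{57 + U}{Q + \left(-10 + 18\right)} = \frac{57 + U}{Q + 8} = \frac{57 + U}{8 + Q}$)
$\left(-2189 + s{\left(41,27 \right)}\right) + j{\left(-33,31 \right)} = \left(-2189 + 2 \cdot 27\right) + \frac{57 + 31}{8 - 33} = \left(-2189 + 54\right) + \frac{1}{-25} \cdot 88 = -2135 - \frac{88}{25} = - \frac{53463}{25}$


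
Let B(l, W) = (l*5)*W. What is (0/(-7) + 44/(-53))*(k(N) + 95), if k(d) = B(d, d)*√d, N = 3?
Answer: -4180/53 - 1980*√3/53 ≈ -143.57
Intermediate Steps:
B(l, W) = 5*W*l (B(l, W) = (5*l)*W = 5*W*l)
k(d) = 5*d^(5/2) (k(d) = (5*d*d)*√d = (5*d²)*√d = 5*d^(5/2))
(0/(-7) + 44/(-53))*(k(N) + 95) = (0/(-7) + 44/(-53))*(5*3^(5/2) + 95) = (0*(-⅐) + 44*(-1/53))*(5*(9*√3) + 95) = (0 - 44/53)*(45*√3 + 95) = -44*(95 + 45*√3)/53 = -4180/53 - 1980*√3/53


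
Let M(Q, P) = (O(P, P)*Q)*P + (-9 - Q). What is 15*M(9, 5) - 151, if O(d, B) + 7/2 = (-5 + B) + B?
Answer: 1183/2 ≈ 591.50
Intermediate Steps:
O(d, B) = -17/2 + 2*B (O(d, B) = -7/2 + ((-5 + B) + B) = -7/2 + (-5 + 2*B) = -17/2 + 2*B)
M(Q, P) = -9 - Q + P*Q*(-17/2 + 2*P) (M(Q, P) = ((-17/2 + 2*P)*Q)*P + (-9 - Q) = (Q*(-17/2 + 2*P))*P + (-9 - Q) = P*Q*(-17/2 + 2*P) + (-9 - Q) = -9 - Q + P*Q*(-17/2 + 2*P))
15*M(9, 5) - 151 = 15*(-9 - 1*9 + (½)*5*9*(-17 + 4*5)) - 151 = 15*(-9 - 9 + (½)*5*9*(-17 + 20)) - 151 = 15*(-9 - 9 + (½)*5*9*3) - 151 = 15*(-9 - 9 + 135/2) - 151 = 15*(99/2) - 151 = 1485/2 - 151 = 1183/2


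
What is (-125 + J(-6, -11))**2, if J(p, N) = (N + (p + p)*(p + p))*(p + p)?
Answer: 2961841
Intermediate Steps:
J(p, N) = 2*p*(N + 4*p**2) (J(p, N) = (N + (2*p)*(2*p))*(2*p) = (N + 4*p**2)*(2*p) = 2*p*(N + 4*p**2))
(-125 + J(-6, -11))**2 = (-125 + 2*(-6)*(-11 + 4*(-6)**2))**2 = (-125 + 2*(-6)*(-11 + 4*36))**2 = (-125 + 2*(-6)*(-11 + 144))**2 = (-125 + 2*(-6)*133)**2 = (-125 - 1596)**2 = (-1721)**2 = 2961841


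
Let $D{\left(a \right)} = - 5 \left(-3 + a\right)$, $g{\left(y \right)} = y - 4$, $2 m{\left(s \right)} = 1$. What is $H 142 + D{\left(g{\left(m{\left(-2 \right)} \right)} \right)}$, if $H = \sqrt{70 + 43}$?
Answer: $\frac{65}{2} + 142 \sqrt{113} \approx 1542.0$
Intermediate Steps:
$H = \sqrt{113} \approx 10.63$
$m{\left(s \right)} = \frac{1}{2}$ ($m{\left(s \right)} = \frac{1}{2} \cdot 1 = \frac{1}{2}$)
$g{\left(y \right)} = -4 + y$
$D{\left(a \right)} = 15 - 5 a$
$H 142 + D{\left(g{\left(m{\left(-2 \right)} \right)} \right)} = \sqrt{113} \cdot 142 - \left(-15 + 5 \left(-4 + \frac{1}{2}\right)\right) = 142 \sqrt{113} + \left(15 - - \frac{35}{2}\right) = 142 \sqrt{113} + \left(15 + \frac{35}{2}\right) = 142 \sqrt{113} + \frac{65}{2} = \frac{65}{2} + 142 \sqrt{113}$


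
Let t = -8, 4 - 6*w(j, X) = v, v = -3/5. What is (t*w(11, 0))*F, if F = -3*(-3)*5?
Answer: -276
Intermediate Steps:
v = -⅗ (v = -3*⅕ = -⅗ ≈ -0.60000)
w(j, X) = 23/30 (w(j, X) = ⅔ - ⅙*(-⅗) = ⅔ + ⅒ = 23/30)
F = 45 (F = 9*5 = 45)
(t*w(11, 0))*F = -8*23/30*45 = -92/15*45 = -276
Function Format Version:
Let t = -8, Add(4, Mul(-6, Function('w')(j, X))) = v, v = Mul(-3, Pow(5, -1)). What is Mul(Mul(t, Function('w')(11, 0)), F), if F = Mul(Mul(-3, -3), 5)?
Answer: -276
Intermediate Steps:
v = Rational(-3, 5) (v = Mul(-3, Rational(1, 5)) = Rational(-3, 5) ≈ -0.60000)
Function('w')(j, X) = Rational(23, 30) (Function('w')(j, X) = Add(Rational(2, 3), Mul(Rational(-1, 6), Rational(-3, 5))) = Add(Rational(2, 3), Rational(1, 10)) = Rational(23, 30))
F = 45 (F = Mul(9, 5) = 45)
Mul(Mul(t, Function('w')(11, 0)), F) = Mul(Mul(-8, Rational(23, 30)), 45) = Mul(Rational(-92, 15), 45) = -276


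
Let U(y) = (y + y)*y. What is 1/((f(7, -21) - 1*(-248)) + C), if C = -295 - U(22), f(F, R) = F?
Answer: -1/1008 ≈ -0.00099206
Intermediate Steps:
U(y) = 2*y² (U(y) = (2*y)*y = 2*y²)
C = -1263 (C = -295 - 2*22² = -295 - 2*484 = -295 - 1*968 = -295 - 968 = -1263)
1/((f(7, -21) - 1*(-248)) + C) = 1/((7 - 1*(-248)) - 1263) = 1/((7 + 248) - 1263) = 1/(255 - 1263) = 1/(-1008) = -1/1008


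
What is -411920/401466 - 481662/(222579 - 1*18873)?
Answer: -7702263667/2271695361 ≈ -3.3905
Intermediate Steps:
-411920/401466 - 481662/(222579 - 1*18873) = -411920*1/401466 - 481662/(222579 - 18873) = -205960/200733 - 481662/203706 = -205960/200733 - 481662*1/203706 = -205960/200733 - 26759/11317 = -7702263667/2271695361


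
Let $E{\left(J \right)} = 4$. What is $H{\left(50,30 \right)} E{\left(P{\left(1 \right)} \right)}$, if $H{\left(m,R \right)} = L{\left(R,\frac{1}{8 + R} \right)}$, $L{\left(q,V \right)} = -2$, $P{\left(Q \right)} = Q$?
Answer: $-8$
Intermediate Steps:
$H{\left(m,R \right)} = -2$
$H{\left(50,30 \right)} E{\left(P{\left(1 \right)} \right)} = \left(-2\right) 4 = -8$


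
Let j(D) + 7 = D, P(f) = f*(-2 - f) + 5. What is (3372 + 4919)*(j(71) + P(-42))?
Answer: -13356801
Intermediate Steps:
P(f) = 5 + f*(-2 - f)
j(D) = -7 + D
(3372 + 4919)*(j(71) + P(-42)) = (3372 + 4919)*((-7 + 71) + (5 - 1*(-42)² - 2*(-42))) = 8291*(64 + (5 - 1*1764 + 84)) = 8291*(64 + (5 - 1764 + 84)) = 8291*(64 - 1675) = 8291*(-1611) = -13356801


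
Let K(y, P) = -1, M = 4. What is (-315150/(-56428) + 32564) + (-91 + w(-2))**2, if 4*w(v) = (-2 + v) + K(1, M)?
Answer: 9272169395/225712 ≈ 41080.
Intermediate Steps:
w(v) = -3/4 + v/4 (w(v) = ((-2 + v) - 1)/4 = (-3 + v)/4 = -3/4 + v/4)
(-315150/(-56428) + 32564) + (-91 + w(-2))**2 = (-315150/(-56428) + 32564) + (-91 + (-3/4 + (1/4)*(-2)))**2 = (-315150*(-1/56428) + 32564) + (-91 + (-3/4 - 1/2))**2 = (157575/28214 + 32564) + (-91 - 5/4)**2 = 918918271/28214 + (-369/4)**2 = 918918271/28214 + 136161/16 = 9272169395/225712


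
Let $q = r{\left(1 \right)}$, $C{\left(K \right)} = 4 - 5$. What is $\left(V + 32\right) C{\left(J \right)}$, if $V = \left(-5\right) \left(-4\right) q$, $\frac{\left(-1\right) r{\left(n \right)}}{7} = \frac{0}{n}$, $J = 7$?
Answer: $-32$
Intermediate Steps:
$r{\left(n \right)} = 0$ ($r{\left(n \right)} = - 7 \frac{0}{n} = \left(-7\right) 0 = 0$)
$C{\left(K \right)} = -1$
$q = 0$
$V = 0$ ($V = \left(-5\right) \left(-4\right) 0 = 20 \cdot 0 = 0$)
$\left(V + 32\right) C{\left(J \right)} = \left(0 + 32\right) \left(-1\right) = 32 \left(-1\right) = -32$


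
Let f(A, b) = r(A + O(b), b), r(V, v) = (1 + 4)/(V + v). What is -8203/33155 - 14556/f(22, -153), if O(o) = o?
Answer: 27411909221/33155 ≈ 8.2678e+5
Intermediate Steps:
r(V, v) = 5/(V + v)
f(A, b) = 5/(A + 2*b) (f(A, b) = 5/((A + b) + b) = 5/(A + 2*b))
-8203/33155 - 14556/f(22, -153) = -8203/33155 - 14556/(5/(22 + 2*(-153))) = -8203*1/33155 - 14556/(5/(22 - 306)) = -8203/33155 - 14556/(5/(-284)) = -8203/33155 - 14556/(5*(-1/284)) = -8203/33155 - 14556/(-5/284) = -8203/33155 - 14556*(-284/5) = -8203/33155 + 4133904/5 = 27411909221/33155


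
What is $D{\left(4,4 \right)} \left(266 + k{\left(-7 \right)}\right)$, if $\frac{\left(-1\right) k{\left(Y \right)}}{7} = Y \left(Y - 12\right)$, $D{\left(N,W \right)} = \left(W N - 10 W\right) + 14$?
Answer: $6650$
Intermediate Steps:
$D{\left(N,W \right)} = 14 - 10 W + N W$ ($D{\left(N,W \right)} = \left(N W - 10 W\right) + 14 = \left(- 10 W + N W\right) + 14 = 14 - 10 W + N W$)
$k{\left(Y \right)} = - 7 Y \left(-12 + Y\right)$ ($k{\left(Y \right)} = - 7 Y \left(Y - 12\right) = - 7 Y \left(-12 + Y\right)$)
$D{\left(4,4 \right)} \left(266 + k{\left(-7 \right)}\right) = \left(14 - 40 + 4 \cdot 4\right) \left(266 + 7 \left(-7\right) \left(12 - -7\right)\right) = \left(14 - 40 + 16\right) \left(266 + 7 \left(-7\right) \left(12 + 7\right)\right) = - 10 \left(266 + 7 \left(-7\right) 19\right) = - 10 \left(266 - 931\right) = \left(-10\right) \left(-665\right) = 6650$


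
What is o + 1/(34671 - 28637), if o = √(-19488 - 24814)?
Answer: 1/6034 + I*√44302 ≈ 0.00016573 + 210.48*I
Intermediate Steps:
o = I*√44302 (o = √(-44302) = I*√44302 ≈ 210.48*I)
o + 1/(34671 - 28637) = I*√44302 + 1/(34671 - 28637) = I*√44302 + 1/6034 = 1/6034 + I*√44302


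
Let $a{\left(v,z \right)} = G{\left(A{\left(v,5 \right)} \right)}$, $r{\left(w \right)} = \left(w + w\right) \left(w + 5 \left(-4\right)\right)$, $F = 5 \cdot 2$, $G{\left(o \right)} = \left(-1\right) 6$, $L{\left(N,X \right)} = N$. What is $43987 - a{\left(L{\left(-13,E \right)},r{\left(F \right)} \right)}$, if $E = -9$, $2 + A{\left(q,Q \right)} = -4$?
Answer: $43993$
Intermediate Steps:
$A{\left(q,Q \right)} = -6$ ($A{\left(q,Q \right)} = -2 - 4 = -6$)
$G{\left(o \right)} = -6$
$F = 10$
$r{\left(w \right)} = 2 w \left(-20 + w\right)$ ($r{\left(w \right)} = 2 w \left(w - 20\right) = 2 w \left(-20 + w\right)$)
$a{\left(v,z \right)} = -6$
$43987 - a{\left(L{\left(-13,E \right)},r{\left(F \right)} \right)} = 43987 - -6 = 43987 + 6 = 43993$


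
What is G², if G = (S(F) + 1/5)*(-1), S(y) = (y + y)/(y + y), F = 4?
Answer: 36/25 ≈ 1.4400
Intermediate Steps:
S(y) = 1 (S(y) = (2*y)/((2*y)) = (2*y)*(1/(2*y)) = 1)
G = -6/5 (G = (1 + 1/5)*(-1) = (1 + ⅕)*(-1) = (6/5)*(-1) = -6/5 ≈ -1.2000)
G² = (-6/5)² = 36/25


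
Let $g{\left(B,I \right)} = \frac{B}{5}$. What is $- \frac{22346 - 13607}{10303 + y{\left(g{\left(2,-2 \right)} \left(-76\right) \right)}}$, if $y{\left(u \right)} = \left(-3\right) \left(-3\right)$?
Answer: $- \frac{8739}{10312} \approx -0.84746$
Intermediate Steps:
$g{\left(B,I \right)} = \frac{B}{5}$ ($g{\left(B,I \right)} = B \frac{1}{5} = \frac{B}{5}$)
$y{\left(u \right)} = 9$
$- \frac{22346 - 13607}{10303 + y{\left(g{\left(2,-2 \right)} \left(-76\right) \right)}} = - \frac{22346 - 13607}{10303 + 9} = - \frac{8739}{10312}$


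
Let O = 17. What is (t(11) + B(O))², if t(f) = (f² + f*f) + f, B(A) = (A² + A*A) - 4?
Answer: 683929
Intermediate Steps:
B(A) = -4 + 2*A² (B(A) = (A² + A²) - 4 = 2*A² - 4 = -4 + 2*A²)
t(f) = f + 2*f² (t(f) = (f² + f²) + f = 2*f² + f = f + 2*f²)
(t(11) + B(O))² = (11*(1 + 2*11) + (-4 + 2*17²))² = (11*(1 + 22) + (-4 + 2*289))² = (11*23 + (-4 + 578))² = (253 + 574)² = 827² = 683929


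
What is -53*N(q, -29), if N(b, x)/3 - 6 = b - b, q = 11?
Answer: -954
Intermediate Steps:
N(b, x) = 18 (N(b, x) = 18 + 3*(b - b) = 18 + 3*0 = 18 + 0 = 18)
-53*N(q, -29) = -53*18 = -954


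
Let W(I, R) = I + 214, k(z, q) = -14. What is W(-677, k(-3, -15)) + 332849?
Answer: 332386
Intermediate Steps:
W(I, R) = 214 + I
W(-677, k(-3, -15)) + 332849 = (214 - 677) + 332849 = -463 + 332849 = 332386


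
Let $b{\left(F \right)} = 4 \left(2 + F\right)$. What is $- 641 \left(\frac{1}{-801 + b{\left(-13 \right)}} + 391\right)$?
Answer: $- \frac{211782554}{845} \approx -2.5063 \cdot 10^{5}$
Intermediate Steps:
$b{\left(F \right)} = 8 + 4 F$
$- 641 \left(\frac{1}{-801 + b{\left(-13 \right)}} + 391\right) = - 641 \left(\frac{1}{-801 + \left(8 + 4 \left(-13\right)\right)} + 391\right) = - 641 \left(\frac{1}{-801 + \left(8 - 52\right)} + 391\right) = - 641 \left(\frac{1}{-801 - 44} + 391\right) = - 641 \left(\frac{1}{-845} + 391\right) = - 641 \left(- \frac{1}{845} + 391\right) = \left(-641\right) \frac{330394}{845} = - \frac{211782554}{845}$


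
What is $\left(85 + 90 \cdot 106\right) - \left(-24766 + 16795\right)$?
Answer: $17596$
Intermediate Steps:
$\left(85 + 90 \cdot 106\right) - \left(-24766 + 16795\right) = \left(85 + 9540\right) - -7971 = 9625 + 7971 = 17596$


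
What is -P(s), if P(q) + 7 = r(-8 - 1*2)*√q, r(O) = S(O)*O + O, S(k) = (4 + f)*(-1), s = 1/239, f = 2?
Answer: 7 - 50*√239/239 ≈ 3.7658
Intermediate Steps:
s = 1/239 ≈ 0.0041841
S(k) = -6 (S(k) = (4 + 2)*(-1) = 6*(-1) = -6)
r(O) = -5*O (r(O) = -6*O + O = -5*O)
P(q) = -7 + 50*√q (P(q) = -7 + (-5*(-8 - 1*2))*√q = -7 + (-5*(-8 - 2))*√q = -7 + (-5*(-10))*√q = -7 + 50*√q)
-P(s) = -(-7 + 50*√(1/239)) = -(-7 + 50*(√239/239)) = -(-7 + 50*√239/239) = 7 - 50*√239/239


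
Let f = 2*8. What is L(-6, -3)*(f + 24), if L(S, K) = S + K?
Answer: -360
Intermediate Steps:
L(S, K) = K + S
f = 16
L(-6, -3)*(f + 24) = (-3 - 6)*(16 + 24) = -9*40 = -360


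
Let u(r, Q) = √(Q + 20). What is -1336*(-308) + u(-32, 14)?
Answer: 411488 + √34 ≈ 4.1149e+5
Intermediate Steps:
u(r, Q) = √(20 + Q)
-1336*(-308) + u(-32, 14) = -1336*(-308) + √(20 + 14) = 411488 + √34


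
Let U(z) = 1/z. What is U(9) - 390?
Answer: -3509/9 ≈ -389.89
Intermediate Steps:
U(9) - 390 = 1/9 - 390 = ⅑ - 390 = -3509/9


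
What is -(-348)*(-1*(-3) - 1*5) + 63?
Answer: -633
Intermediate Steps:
-(-348)*(-1*(-3) - 1*5) + 63 = -(-348)*(3 - 5) + 63 = -(-348)*(-2) + 63 = -87*8 + 63 = -696 + 63 = -633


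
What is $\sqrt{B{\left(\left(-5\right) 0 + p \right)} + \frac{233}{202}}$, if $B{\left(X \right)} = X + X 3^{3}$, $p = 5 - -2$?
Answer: $\frac{15 \sqrt{35754}}{202} \approx 14.041$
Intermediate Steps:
$p = 7$ ($p = 5 + 2 = 7$)
$B{\left(X \right)} = 28 X$ ($B{\left(X \right)} = X + X 27 = X + 27 X = 28 X$)
$\sqrt{B{\left(\left(-5\right) 0 + p \right)} + \frac{233}{202}} = \sqrt{28 \left(\left(-5\right) 0 + 7\right) + \frac{233}{202}} = \sqrt{28 \left(0 + 7\right) + 233 \cdot \frac{1}{202}} = \sqrt{28 \cdot 7 + \frac{233}{202}} = \sqrt{196 + \frac{233}{202}} = \sqrt{\frac{39825}{202}} = \frac{15 \sqrt{35754}}{202}$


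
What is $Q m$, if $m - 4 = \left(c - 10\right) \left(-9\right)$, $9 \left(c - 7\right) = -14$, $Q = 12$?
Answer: $540$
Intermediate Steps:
$c = \frac{49}{9}$ ($c = 7 + \frac{1}{9} \left(-14\right) = 7 - \frac{14}{9} = \frac{49}{9} \approx 5.4444$)
$m = 45$ ($m = 4 + \left(\frac{49}{9} - 10\right) \left(-9\right) = 4 - -41 = 4 + 41 = 45$)
$Q m = 12 \cdot 45 = 540$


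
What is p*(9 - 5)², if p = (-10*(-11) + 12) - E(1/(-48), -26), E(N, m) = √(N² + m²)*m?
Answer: 1952 + 26*√1557505/3 ≈ 12768.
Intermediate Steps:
E(N, m) = m*√(N² + m²)
p = 122 + 13*√1557505/24 (p = (-10*(-11) + 12) - (-26)*√((1/(-48))² + (-26)²) = (110 + 12) - (-26)*√((-1/48)² + 676) = 122 - (-26)*√(1/2304 + 676) = 122 - (-26)*√(1557505/2304) = 122 - (-26)*√1557505/48 = 122 - (-13)*√1557505/24 = 122 + 13*√1557505/24 ≈ 798.00)
p*(9 - 5)² = (122 + 13*√1557505/24)*(9 - 5)² = (122 + 13*√1557505/24)*4² = (122 + 13*√1557505/24)*16 = 1952 + 26*√1557505/3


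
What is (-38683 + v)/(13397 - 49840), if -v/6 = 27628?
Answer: 204451/36443 ≈ 5.6102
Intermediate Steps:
v = -165768 (v = -6*27628 = -165768)
(-38683 + v)/(13397 - 49840) = (-38683 - 165768)/(13397 - 49840) = -204451/(-36443) = -204451*(-1/36443) = 204451/36443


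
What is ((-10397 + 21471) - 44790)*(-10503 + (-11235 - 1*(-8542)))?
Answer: 444916336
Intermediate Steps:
((-10397 + 21471) - 44790)*(-10503 + (-11235 - 1*(-8542))) = (11074 - 44790)*(-10503 + (-11235 + 8542)) = -33716*(-10503 - 2693) = -33716*(-13196) = 444916336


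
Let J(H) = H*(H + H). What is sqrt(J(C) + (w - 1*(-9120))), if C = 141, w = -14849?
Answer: sqrt(34033) ≈ 184.48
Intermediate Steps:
J(H) = 2*H**2 (J(H) = H*(2*H) = 2*H**2)
sqrt(J(C) + (w - 1*(-9120))) = sqrt(2*141**2 + (-14849 - 1*(-9120))) = sqrt(2*19881 + (-14849 + 9120)) = sqrt(39762 - 5729) = sqrt(34033)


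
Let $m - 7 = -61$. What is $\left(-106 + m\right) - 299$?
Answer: $-459$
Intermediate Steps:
$m = -54$ ($m = 7 - 61 = -54$)
$\left(-106 + m\right) - 299 = \left(-106 - 54\right) - 299 = -160 - 299 = -459$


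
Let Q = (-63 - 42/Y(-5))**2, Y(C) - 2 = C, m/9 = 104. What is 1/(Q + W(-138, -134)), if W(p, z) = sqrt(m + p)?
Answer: 343/823429 - sqrt(798)/5764003 ≈ 0.00041165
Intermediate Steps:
m = 936 (m = 9*104 = 936)
Y(C) = 2 + C
Q = 2401 (Q = (-63 - 42/(2 - 5))**2 = (-63 - 42/(-3))**2 = (-63 - 42*(-1/3))**2 = (-63 + 14)**2 = (-49)**2 = 2401)
W(p, z) = sqrt(936 + p)
1/(Q + W(-138, -134)) = 1/(2401 + sqrt(936 - 138)) = 1/(2401 + sqrt(798))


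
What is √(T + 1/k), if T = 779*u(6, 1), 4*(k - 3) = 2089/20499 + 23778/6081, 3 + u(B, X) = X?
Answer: I*√689554042275798881746/665327153 ≈ 39.468*I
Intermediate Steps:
u(B, X) = -3 + X
k = 665327153/166205892 (k = 3 + (2089/20499 + 23778/6081)/4 = 3 + (2089*(1/20499) + 23778*(1/6081))/4 = 3 + (2089/20499 + 7926/2027)/4 = 3 + (¼)*(166709477/41551473) = 3 + 166709477/166205892 = 665327153/166205892 ≈ 4.0030)
T = -1558 (T = 779*(-3 + 1) = 779*(-2) = -1558)
√(T + 1/k) = √(-1558 + 1/(665327153/166205892)) = √(-1558 + 166205892/665327153) = √(-1036413498482/665327153) = I*√689554042275798881746/665327153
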